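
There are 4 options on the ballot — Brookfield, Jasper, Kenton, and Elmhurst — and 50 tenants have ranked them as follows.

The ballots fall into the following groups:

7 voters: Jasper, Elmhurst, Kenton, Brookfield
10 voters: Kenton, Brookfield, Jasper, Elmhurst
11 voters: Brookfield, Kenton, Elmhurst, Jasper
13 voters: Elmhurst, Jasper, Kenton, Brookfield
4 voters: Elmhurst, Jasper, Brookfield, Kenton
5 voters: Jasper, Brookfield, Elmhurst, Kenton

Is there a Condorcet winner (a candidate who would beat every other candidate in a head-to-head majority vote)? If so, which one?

Head-to-head results (50 voters total):
Brookfield vs Jasper: Jasper wins 29–21.
Brookfield vs Kenton: Kenton wins 30–20.
Brookfield vs Elmhurst: Brookfield wins 26–24.
Jasper vs Kenton: Jasper wins 29–21.
Jasper vs Elmhurst: Elmhurst wins 28–22.
Kenton vs Elmhurst: Elmhurst wins 29–21.
No candidate beats all others: Brookfield beats Elmhurst beats Jasper beats Brookfield, a majority cycle.

None — there is no Condorcet winner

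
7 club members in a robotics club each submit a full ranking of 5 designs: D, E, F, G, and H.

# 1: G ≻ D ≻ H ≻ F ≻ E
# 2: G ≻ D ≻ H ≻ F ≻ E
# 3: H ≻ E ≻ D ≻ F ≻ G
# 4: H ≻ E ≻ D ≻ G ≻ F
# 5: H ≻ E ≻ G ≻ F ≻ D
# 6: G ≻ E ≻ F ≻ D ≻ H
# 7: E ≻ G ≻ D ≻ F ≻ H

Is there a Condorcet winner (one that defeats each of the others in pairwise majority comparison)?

Head-to-head results (7 voters total):
D vs E: E wins 5–2.
D vs F: D wins 5–2.
D vs G: G wins 5–2.
D vs H: D wins 4–3.
E vs F: E wins 5–2.
E vs G: E wins 4–3.
E vs H: H wins 5–2.
F vs G: G wins 6–1.
F vs H: H wins 5–2.
G vs H: G wins 4–3.
No candidate beats all others: D beats H beats E beats D, a majority cycle.

No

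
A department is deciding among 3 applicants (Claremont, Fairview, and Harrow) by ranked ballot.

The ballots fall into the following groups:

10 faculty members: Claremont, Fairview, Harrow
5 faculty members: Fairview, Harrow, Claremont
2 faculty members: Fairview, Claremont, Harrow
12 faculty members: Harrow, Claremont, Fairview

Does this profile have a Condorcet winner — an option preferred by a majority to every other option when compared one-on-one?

Head-to-head results (29 voters total):
Claremont vs Fairview: Claremont wins 22–7.
Claremont vs Harrow: Harrow wins 17–12.
Fairview vs Harrow: Fairview wins 17–12.
No candidate beats all others: Claremont beats Fairview beats Harrow beats Claremont, a majority cycle.

No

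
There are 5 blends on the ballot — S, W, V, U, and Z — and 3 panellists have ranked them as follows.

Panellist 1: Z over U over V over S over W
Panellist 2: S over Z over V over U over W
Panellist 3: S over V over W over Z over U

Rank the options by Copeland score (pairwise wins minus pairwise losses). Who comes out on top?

Pairwise results:
  S vs W: S wins 3–0.
  S vs V: S wins 2–1.
  S vs U: S wins 2–1.
  S vs Z: S wins 2–1.
  W vs V: V wins 3–0.
  W vs U: U wins 2–1.
  W vs Z: Z wins 2–1.
  V vs U: V wins 2–1.
  V vs Z: Z wins 2–1.
  U vs Z: Z wins 3–0.
Copeland scores (wins − losses):
  S: 4 − 0 = 4
  W: 0 − 4 = -4
  V: 2 − 2 = 0
  U: 1 − 3 = -2
  Z: 3 − 1 = 2
S has the best Copeland score.

S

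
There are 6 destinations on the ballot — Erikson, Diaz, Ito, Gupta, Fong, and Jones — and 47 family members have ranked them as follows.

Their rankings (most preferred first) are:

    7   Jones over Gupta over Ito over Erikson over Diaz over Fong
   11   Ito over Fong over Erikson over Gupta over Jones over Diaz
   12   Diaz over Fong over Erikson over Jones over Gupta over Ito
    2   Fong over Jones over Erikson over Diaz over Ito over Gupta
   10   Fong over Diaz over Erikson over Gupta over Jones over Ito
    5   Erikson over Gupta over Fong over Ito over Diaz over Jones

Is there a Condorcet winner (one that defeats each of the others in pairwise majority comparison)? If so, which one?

Fong

Head-to-head results (47 voters total):
Erikson vs Diaz: Erikson wins 25–22.
Erikson vs Ito: Erikson wins 29–18.
Erikson vs Gupta: Erikson wins 40–7.
Erikson vs Fong: Fong wins 35–12.
Erikson vs Jones: Erikson wins 38–9.
Diaz vs Ito: Diaz wins 24–23.
Diaz vs Gupta: Diaz wins 24–23.
Diaz vs Fong: Fong wins 28–19.
Diaz vs Jones: Diaz wins 27–20.
Ito vs Gupta: Gupta wins 34–13.
Ito vs Fong: Fong wins 29–18.
Ito vs Jones: Jones wins 31–16.
Gupta vs Fong: Fong wins 35–12.
Gupta vs Jones: Gupta wins 26–21.
Fong vs Jones: Fong wins 40–7.
Fong beats each rival — Erikson (35–12), Diaz (28–19), Ito (29–18), Gupta (35–12), Jones (40–7) — so Fong is the Condorcet winner.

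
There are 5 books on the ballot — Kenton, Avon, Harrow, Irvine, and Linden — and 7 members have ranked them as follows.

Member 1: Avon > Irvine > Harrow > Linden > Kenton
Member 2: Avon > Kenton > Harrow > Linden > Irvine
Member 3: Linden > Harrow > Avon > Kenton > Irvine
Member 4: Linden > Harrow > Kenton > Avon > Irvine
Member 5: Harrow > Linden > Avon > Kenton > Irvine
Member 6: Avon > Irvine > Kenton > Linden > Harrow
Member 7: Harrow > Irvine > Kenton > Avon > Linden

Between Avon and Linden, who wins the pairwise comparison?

Ballots ranking Avon above Linden: 4.
Ballots ranking Linden above Avon: 3.
Avon wins the head-to-head, 4–3.

Avon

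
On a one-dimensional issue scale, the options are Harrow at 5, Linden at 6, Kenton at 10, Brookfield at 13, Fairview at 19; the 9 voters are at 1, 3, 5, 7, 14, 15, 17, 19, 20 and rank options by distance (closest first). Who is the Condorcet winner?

Brookfield

With single-peaked preferences on a line, the Condorcet winner is the candidate closest to the median voter.
The median voter (position 14) is closest to Brookfield at 13.
Check: Brookfield vs Kenton — voters closer to Brookfield: 5 of 9.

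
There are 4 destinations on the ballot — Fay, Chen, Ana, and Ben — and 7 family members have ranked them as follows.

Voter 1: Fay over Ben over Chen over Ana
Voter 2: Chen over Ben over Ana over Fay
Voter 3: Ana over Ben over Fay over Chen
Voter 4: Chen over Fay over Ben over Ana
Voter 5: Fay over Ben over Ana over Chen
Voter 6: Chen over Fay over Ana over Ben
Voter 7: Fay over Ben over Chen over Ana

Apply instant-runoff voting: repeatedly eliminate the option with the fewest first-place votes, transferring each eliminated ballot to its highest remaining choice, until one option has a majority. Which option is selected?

Round 1: Fay 3, Chen 3, Ana 1, Ben 0. Ben has the fewest and is eliminated.
Round 2: Fay 3, Chen 3, Ana 1. Ana has the fewest and is eliminated.
Round 3: Fay 4, Chen 3. Fay has a majority.

Fay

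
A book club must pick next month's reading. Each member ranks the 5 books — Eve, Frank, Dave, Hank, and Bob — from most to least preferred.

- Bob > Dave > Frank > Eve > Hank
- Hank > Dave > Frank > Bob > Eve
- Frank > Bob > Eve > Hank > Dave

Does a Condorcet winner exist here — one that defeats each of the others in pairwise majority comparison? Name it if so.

Head-to-head results (3 voters total):
Eve vs Frank: Frank wins 3–0.
Eve vs Dave: Dave wins 2–1.
Eve vs Hank: Eve wins 2–1.
Eve vs Bob: Bob wins 3–0.
Frank vs Dave: Dave wins 2–1.
Frank vs Hank: Frank wins 2–1.
Frank vs Bob: Frank wins 2–1.
Dave vs Hank: Hank wins 2–1.
Dave vs Bob: Bob wins 2–1.
Hank vs Bob: Bob wins 2–1.
No candidate beats all others: Eve beats Hank beats Dave beats Eve, a majority cycle.

No Condorcet winner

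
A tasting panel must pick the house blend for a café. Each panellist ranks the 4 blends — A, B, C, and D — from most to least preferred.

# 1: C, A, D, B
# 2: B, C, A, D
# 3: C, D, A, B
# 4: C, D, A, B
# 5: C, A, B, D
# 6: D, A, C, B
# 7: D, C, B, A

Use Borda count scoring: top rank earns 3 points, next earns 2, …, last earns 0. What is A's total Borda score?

Borda scores:
  A: 2 + 1 + 1 + 1 + 2 + 2 + 0 = 9
  B: 0 + 3 + 0 + 0 + 1 + 0 + 1 = 5
  C: 3 + 2 + 3 + 3 + 3 + 1 + 2 = 17
  D: 1 + 0 + 2 + 2 + 0 + 3 + 3 = 11

9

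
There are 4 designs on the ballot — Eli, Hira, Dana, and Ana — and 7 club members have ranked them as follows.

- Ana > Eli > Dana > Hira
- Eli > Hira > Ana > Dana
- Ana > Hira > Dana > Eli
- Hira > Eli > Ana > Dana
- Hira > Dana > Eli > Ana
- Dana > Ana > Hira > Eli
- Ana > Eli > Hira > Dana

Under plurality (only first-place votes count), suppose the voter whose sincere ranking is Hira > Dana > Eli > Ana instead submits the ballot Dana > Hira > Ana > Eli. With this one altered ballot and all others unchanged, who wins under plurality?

Ana

First-place totals with the altered ballot: Eli 1, Hira 1, Dana 2, Ana 3.
The winner is unchanged: still Ana.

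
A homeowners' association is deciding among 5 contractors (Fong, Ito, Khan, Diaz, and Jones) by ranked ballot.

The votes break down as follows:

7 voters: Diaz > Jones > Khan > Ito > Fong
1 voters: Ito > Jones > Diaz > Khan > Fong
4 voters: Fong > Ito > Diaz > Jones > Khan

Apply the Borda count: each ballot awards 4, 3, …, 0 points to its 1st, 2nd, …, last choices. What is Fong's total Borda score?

16

Borda scores:
  Fong: 7·0 + 0 + 4·4 = 16
  Ito: 7·1 + 4 + 4·3 = 23
  Khan: 7·2 + 1 + 4·0 = 15
  Diaz: 7·4 + 2 + 4·2 = 38
  Jones: 7·3 + 3 + 4·1 = 28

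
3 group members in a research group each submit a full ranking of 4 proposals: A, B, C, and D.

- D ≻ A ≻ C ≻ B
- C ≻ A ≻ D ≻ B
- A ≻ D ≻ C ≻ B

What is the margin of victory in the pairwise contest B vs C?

Ballots ranking B above C: 0.
Ballots ranking C above B: 3.
C wins 3–0, a margin of 3.

3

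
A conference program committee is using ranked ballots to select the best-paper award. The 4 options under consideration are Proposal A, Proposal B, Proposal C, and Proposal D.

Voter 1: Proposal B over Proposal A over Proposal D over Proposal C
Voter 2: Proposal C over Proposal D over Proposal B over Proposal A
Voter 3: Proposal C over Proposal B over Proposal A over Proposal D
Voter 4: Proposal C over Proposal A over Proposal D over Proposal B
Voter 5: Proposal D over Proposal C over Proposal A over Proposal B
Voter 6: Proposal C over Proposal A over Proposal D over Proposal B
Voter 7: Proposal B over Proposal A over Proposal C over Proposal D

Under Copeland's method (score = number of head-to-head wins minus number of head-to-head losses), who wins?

Pairwise results:
  Proposal A vs Proposal B: Proposal B wins 4–3.
  Proposal A vs Proposal C: Proposal C wins 5–2.
  Proposal A vs Proposal D: Proposal A wins 5–2.
  Proposal B vs Proposal C: Proposal C wins 5–2.
  Proposal B vs Proposal D: Proposal D wins 4–3.
  Proposal C vs Proposal D: Proposal C wins 5–2.
Copeland scores (wins − losses):
  Proposal A: 1 − 2 = -1
  Proposal B: 1 − 2 = -1
  Proposal C: 3 − 0 = 3
  Proposal D: 1 − 2 = -1
Proposal C has the best Copeland score.

Proposal C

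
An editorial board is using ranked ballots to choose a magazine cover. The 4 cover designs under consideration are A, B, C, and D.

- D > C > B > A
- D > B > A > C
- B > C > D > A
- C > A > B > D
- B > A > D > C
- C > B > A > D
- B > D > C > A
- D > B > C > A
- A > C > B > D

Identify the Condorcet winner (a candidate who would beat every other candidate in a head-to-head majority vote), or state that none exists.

B

Head-to-head results (9 voters total):
A vs B: B wins 7–2.
A vs C: C wins 6–3.
A vs D: D wins 5–4.
B vs C: B wins 5–4.
B vs D: B wins 6–3.
C vs D: D wins 5–4.
B beats each rival — A (7–2), C (5–4), D (6–3) — so B is the Condorcet winner.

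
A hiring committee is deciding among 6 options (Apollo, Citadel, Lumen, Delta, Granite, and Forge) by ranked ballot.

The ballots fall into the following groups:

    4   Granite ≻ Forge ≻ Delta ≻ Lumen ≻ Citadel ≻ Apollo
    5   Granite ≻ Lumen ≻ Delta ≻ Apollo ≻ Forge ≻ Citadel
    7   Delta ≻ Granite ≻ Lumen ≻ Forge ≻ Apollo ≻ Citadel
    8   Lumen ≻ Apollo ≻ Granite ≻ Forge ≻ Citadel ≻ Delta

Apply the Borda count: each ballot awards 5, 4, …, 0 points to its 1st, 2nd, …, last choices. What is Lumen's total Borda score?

89

Borda scores:
  Apollo: 4·0 + 5·2 + 7·1 + 8·4 = 49
  Citadel: 4·1 + 5·0 + 7·0 + 8·1 = 12
  Lumen: 4·2 + 5·4 + 7·3 + 8·5 = 89
  Delta: 4·3 + 5·3 + 7·5 + 8·0 = 62
  Granite: 4·5 + 5·5 + 7·4 + 8·3 = 97
  Forge: 4·4 + 5·1 + 7·2 + 8·2 = 51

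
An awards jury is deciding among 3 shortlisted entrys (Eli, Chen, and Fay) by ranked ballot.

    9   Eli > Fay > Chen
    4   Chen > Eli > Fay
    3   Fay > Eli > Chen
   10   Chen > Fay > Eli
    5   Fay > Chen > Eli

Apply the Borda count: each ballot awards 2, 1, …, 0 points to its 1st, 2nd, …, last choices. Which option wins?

Fay

Borda scores:
  Eli: 9·2 + 4·1 + 3·1 + 10·0 + 5·0 = 25
  Chen: 9·0 + 4·2 + 3·0 + 10·2 + 5·1 = 33
  Fay: 9·1 + 4·0 + 3·2 + 10·1 + 5·2 = 35
Fay has the highest total.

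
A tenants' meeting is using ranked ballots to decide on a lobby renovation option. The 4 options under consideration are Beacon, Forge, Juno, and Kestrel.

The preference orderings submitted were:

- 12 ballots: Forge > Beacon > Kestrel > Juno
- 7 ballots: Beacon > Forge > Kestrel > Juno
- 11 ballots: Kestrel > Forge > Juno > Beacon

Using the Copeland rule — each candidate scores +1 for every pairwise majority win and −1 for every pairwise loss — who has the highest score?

Forge

Pairwise results:
  Beacon vs Forge: Forge wins 23–7.
  Beacon vs Juno: Beacon wins 19–11.
  Beacon vs Kestrel: Beacon wins 19–11.
  Forge vs Juno: Forge wins 30–0.
  Forge vs Kestrel: Forge wins 19–11.
  Juno vs Kestrel: Kestrel wins 30–0.
Copeland scores (wins − losses):
  Beacon: 2 − 1 = 1
  Forge: 3 − 0 = 3
  Juno: 0 − 3 = -3
  Kestrel: 1 − 2 = -1
Forge has the best Copeland score.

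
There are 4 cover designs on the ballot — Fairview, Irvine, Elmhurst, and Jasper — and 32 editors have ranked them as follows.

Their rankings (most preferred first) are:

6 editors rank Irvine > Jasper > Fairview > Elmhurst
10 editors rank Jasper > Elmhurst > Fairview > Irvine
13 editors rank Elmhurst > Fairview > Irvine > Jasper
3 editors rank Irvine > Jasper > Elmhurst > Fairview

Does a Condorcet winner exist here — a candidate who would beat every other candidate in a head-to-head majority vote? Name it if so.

No Condorcet winner

Head-to-head results (32 voters total):
Fairview vs Irvine: Fairview wins 23–9.
Fairview vs Elmhurst: Elmhurst wins 26–6.
Fairview vs Jasper: Jasper wins 19–13.
Irvine vs Elmhurst: Elmhurst wins 23–9.
Irvine vs Jasper: Irvine wins 22–10.
Elmhurst vs Jasper: Jasper wins 19–13.
No candidate beats all others: Fairview beats Irvine beats Jasper beats Fairview, a majority cycle.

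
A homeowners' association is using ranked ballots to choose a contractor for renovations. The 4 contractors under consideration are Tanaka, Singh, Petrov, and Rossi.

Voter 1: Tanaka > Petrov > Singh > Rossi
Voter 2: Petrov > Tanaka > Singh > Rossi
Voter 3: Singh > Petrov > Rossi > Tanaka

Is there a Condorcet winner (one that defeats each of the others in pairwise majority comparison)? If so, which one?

Head-to-head results (3 voters total):
Tanaka vs Singh: Tanaka wins 2–1.
Tanaka vs Petrov: Petrov wins 2–1.
Tanaka vs Rossi: Tanaka wins 2–1.
Singh vs Petrov: Petrov wins 2–1.
Singh vs Rossi: Singh wins 3–0.
Petrov vs Rossi: Petrov wins 3–0.
Petrov beats each rival — Tanaka (2–1), Singh (2–1), Rossi (3–0) — so Petrov is the Condorcet winner.

Petrov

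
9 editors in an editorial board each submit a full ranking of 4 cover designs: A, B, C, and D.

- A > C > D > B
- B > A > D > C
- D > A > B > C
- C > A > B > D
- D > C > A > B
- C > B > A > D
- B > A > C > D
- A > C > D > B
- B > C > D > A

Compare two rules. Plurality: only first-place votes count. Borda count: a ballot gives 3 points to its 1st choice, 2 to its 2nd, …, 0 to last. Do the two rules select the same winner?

No

Plurality first-place counts: A 2, B 3, C 2, D 2 → B.
Borda totals: A 16, B 13, C 15, D 10 → A.
The two rules disagree: plurality picks B, Borda picks A.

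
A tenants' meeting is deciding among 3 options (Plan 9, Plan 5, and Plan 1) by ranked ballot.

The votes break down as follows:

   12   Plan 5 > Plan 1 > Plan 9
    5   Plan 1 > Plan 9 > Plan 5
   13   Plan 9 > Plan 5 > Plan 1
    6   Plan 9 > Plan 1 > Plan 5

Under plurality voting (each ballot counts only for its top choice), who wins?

Plan 9

First-place vote totals:
  Plan 9: 19
  Plan 5: 12
  Plan 1: 5
Plan 9 has the most first-place votes.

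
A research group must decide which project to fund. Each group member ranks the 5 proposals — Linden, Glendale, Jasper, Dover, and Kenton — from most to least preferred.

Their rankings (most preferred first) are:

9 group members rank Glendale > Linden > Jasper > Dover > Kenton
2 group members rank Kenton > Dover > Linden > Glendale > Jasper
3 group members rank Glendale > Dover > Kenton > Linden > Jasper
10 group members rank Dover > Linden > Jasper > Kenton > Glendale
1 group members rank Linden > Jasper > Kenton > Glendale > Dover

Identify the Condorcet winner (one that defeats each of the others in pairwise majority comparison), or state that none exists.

There is no Condorcet winner

Head-to-head results (25 voters total):
Linden vs Glendale: Linden wins 13–12.
Linden vs Jasper: Linden wins 25–0.
Linden vs Dover: Dover wins 15–10.
Linden vs Kenton: Linden wins 20–5.
Glendale vs Jasper: Glendale wins 14–11.
Glendale vs Dover: Glendale wins 13–12.
Glendale vs Kenton: Kenton wins 13–12.
Jasper vs Dover: Dover wins 15–10.
Jasper vs Kenton: Jasper wins 20–5.
Dover vs Kenton: Dover wins 22–3.
No candidate beats all others: Linden beats Glendale beats Dover beats Linden, a majority cycle.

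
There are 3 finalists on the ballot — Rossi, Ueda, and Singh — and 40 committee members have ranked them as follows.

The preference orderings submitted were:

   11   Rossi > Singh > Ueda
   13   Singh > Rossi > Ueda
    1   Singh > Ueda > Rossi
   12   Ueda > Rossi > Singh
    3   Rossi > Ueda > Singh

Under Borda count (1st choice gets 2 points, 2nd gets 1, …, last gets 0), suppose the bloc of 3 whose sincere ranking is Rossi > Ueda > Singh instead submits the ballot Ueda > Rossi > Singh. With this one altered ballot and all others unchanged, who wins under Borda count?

Borda totals with the altered ballot: Rossi 50, Ueda 31, Singh 39.
The winner is unchanged: still Rossi.

Rossi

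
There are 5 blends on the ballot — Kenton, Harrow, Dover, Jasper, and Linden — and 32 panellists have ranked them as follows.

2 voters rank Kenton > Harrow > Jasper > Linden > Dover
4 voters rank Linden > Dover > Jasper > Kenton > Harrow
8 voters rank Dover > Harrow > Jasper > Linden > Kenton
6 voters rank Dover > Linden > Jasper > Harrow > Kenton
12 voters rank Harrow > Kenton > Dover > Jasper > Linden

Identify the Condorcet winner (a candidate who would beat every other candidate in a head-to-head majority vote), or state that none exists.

Dover

Head-to-head results (32 voters total):
Kenton vs Harrow: Harrow wins 26–6.
Kenton vs Dover: Dover wins 18–14.
Kenton vs Jasper: Jasper wins 18–14.
Kenton vs Linden: Linden wins 18–14.
Harrow vs Dover: Dover wins 18–14.
Harrow vs Jasper: Harrow wins 22–10.
Harrow vs Linden: Harrow wins 22–10.
Dover vs Jasper: Dover wins 30–2.
Dover vs Linden: Dover wins 26–6.
Jasper vs Linden: Jasper wins 22–10.
Dover beats each rival — Kenton (18–14), Harrow (18–14), Jasper (30–2), Linden (26–6) — so Dover is the Condorcet winner.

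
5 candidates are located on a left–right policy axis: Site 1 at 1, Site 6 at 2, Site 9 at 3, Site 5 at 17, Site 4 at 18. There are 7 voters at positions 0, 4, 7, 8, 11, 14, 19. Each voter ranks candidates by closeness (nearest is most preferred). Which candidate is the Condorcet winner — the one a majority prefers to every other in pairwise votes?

With single-peaked preferences on a line, the Condorcet winner is the candidate closest to the median voter.
The median voter (position 8) is closest to Site 9 at 3.
Check: Site 9 vs Site 5 — voters closer to Site 9: 4 of 7.

Site 9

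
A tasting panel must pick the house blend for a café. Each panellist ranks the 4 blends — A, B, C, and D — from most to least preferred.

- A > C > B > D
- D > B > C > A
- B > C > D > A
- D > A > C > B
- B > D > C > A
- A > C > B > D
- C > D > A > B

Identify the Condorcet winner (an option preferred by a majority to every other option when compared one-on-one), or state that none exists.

Head-to-head results (7 voters total):
A vs B: A wins 4–3.
A vs C: C wins 4–3.
A vs D: D wins 5–2.
B vs C: C wins 4–3.
B vs D: B wins 4–3.
C vs D: C wins 4–3.
C beats each rival — A (4–3), B (4–3), D (4–3) — so C is the Condorcet winner.

C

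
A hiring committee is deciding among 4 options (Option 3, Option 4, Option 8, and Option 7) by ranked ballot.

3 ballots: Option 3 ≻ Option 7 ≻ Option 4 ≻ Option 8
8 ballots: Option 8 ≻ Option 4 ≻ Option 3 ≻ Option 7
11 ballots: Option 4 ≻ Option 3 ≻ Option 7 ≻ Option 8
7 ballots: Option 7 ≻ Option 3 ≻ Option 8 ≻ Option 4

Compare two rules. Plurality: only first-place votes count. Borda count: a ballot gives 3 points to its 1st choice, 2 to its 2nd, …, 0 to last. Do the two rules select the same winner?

Plurality first-place counts: Option 3 3, Option 4 11, Option 8 8, Option 7 7 → Option 4.
Borda totals: Option 3 53, Option 4 52, Option 8 31, Option 7 38 → Option 3.
The two rules disagree: plurality picks Option 4, Borda picks Option 3.

No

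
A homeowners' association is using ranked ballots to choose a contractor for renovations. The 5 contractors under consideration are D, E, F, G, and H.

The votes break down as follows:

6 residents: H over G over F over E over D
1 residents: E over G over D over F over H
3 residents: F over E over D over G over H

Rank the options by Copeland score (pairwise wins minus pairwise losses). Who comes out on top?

H

Pairwise results:
  D vs E: E wins 10–0.
  D vs F: F wins 9–1.
  D vs G: G wins 7–3.
  D vs H: H wins 6–4.
  E vs F: F wins 9–1.
  E vs G: G wins 6–4.
  E vs H: H wins 6–4.
  F vs G: G wins 7–3.
  F vs H: H wins 6–4.
  G vs H: H wins 6–4.
Copeland scores (wins − losses):
  D: 0 − 4 = -4
  E: 1 − 3 = -2
  F: 2 − 2 = 0
  G: 3 − 1 = 2
  H: 4 − 0 = 4
H has the best Copeland score.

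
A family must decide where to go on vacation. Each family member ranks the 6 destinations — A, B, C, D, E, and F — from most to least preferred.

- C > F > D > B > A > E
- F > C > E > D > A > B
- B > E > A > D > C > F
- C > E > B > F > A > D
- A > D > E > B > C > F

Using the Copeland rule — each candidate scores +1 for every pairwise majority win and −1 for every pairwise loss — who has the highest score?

Pairwise results:
  A vs B: B wins 3–2.
  A vs C: C wins 3–2.
  A vs D: A wins 3–2.
  A vs E: E wins 3–2.
  A vs F: F wins 3–2.
  B vs C: C wins 3–2.
  B vs D: D wins 3–2.
  B vs E: E wins 3–2.
  B vs F: B wins 3–2.
  C vs D: C wins 3–2.
  C vs E: C wins 3–2.
  C vs F: C wins 4–1.
  D vs E: E wins 3–2.
  D vs F: F wins 3–2.
  E vs F: E wins 3–2.
Copeland scores (wins − losses):
  A: 1 − 4 = -3
  B: 2 − 3 = -1
  C: 5 − 0 = 5
  D: 1 − 4 = -3
  E: 4 − 1 = 3
  F: 2 − 3 = -1
C has the best Copeland score.

C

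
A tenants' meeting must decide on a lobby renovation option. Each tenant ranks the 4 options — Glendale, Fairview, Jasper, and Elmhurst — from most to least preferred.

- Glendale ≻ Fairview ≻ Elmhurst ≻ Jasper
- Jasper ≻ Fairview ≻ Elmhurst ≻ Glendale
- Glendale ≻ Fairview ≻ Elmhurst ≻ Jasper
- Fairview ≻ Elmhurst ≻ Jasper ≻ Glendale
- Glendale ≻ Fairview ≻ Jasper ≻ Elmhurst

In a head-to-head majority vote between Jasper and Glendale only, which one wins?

Glendale

Ballots ranking Jasper above Glendale: 2.
Ballots ranking Glendale above Jasper: 3.
Glendale wins the head-to-head, 3–2.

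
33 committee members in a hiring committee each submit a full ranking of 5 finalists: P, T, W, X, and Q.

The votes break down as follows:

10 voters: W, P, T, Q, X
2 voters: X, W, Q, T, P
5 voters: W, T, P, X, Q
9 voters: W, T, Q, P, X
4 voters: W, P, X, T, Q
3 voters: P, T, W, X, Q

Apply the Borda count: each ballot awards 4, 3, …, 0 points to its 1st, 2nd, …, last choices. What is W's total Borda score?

124

Borda scores:
  P: 10·3 + 2·0 + 5·2 + 9·1 + 4·3 + 3·4 = 73
  T: 10·2 + 2·1 + 5·3 + 9·3 + 4·1 + 3·3 = 77
  W: 10·4 + 2·3 + 5·4 + 9·4 + 4·4 + 3·2 = 124
  X: 10·0 + 2·4 + 5·1 + 9·0 + 4·2 + 3·1 = 24
  Q: 10·1 + 2·2 + 5·0 + 9·2 + 4·0 + 3·0 = 32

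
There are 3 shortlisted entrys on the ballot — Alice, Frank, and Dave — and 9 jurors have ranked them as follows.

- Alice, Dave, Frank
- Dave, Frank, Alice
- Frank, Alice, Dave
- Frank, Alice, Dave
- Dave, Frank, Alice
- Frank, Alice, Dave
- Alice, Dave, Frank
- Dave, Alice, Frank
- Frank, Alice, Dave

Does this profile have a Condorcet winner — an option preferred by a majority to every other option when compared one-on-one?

Head-to-head results (9 voters total):
Alice vs Frank: Frank wins 6–3.
Alice vs Dave: Alice wins 6–3.
Frank vs Dave: Dave wins 5–4.
No candidate beats all others: Alice beats Dave beats Frank beats Alice, a majority cycle.

No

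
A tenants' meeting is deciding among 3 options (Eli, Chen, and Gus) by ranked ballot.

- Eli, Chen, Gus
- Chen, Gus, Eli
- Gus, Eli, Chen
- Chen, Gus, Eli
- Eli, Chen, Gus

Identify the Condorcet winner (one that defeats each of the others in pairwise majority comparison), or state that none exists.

Head-to-head results (5 voters total):
Eli vs Chen: Eli wins 3–2.
Eli vs Gus: Gus wins 3–2.
Chen vs Gus: Chen wins 4–1.
No candidate beats all others: Eli beats Chen beats Gus beats Eli, a majority cycle.

No Condorcet winner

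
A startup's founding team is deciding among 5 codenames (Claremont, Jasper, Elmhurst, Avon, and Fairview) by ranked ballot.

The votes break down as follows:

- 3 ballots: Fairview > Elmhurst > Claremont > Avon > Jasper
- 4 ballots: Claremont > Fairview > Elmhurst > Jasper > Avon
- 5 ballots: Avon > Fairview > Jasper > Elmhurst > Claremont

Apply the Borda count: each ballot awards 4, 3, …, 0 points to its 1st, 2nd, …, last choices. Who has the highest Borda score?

Borda scores:
  Claremont: 3·2 + 4·4 + 5·0 = 22
  Jasper: 3·0 + 4·1 + 5·2 = 14
  Elmhurst: 3·3 + 4·2 + 5·1 = 22
  Avon: 3·1 + 4·0 + 5·4 = 23
  Fairview: 3·4 + 4·3 + 5·3 = 39
Fairview has the highest total.

Fairview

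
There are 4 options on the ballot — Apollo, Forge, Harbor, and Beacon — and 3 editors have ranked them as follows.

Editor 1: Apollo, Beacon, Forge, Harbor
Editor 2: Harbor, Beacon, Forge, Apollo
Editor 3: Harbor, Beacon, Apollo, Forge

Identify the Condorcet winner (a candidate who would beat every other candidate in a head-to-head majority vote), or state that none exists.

Head-to-head results (3 voters total):
Apollo vs Forge: Apollo wins 2–1.
Apollo vs Harbor: Harbor wins 2–1.
Apollo vs Beacon: Beacon wins 2–1.
Forge vs Harbor: Harbor wins 2–1.
Forge vs Beacon: Beacon wins 3–0.
Harbor vs Beacon: Harbor wins 2–1.
Harbor beats each rival — Apollo (2–1), Forge (2–1), Beacon (2–1) — so Harbor is the Condorcet winner.

Harbor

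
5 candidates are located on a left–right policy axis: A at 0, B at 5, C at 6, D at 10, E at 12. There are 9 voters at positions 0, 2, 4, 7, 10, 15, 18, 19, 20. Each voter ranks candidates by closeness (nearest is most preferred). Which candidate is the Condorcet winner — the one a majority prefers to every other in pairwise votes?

With single-peaked preferences on a line, the Condorcet winner is the candidate closest to the median voter.
The median voter (position 10) is closest to D at 10.
Check: D vs A — voters closer to D: 6 of 9.

D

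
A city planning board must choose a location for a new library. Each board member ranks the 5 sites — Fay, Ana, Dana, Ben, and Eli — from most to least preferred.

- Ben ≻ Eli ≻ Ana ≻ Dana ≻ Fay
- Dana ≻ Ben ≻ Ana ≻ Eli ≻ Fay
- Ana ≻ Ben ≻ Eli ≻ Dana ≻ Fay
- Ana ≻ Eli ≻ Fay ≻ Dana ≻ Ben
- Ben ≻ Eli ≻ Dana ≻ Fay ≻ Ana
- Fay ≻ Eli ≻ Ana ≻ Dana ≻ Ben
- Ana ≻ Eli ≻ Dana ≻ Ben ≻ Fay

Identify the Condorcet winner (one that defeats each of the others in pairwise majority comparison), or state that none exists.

Head-to-head results (7 voters total):
Fay vs Ana: Ana wins 5–2.
Fay vs Dana: Dana wins 5–2.
Fay vs Ben: Ben wins 5–2.
Fay vs Eli: Eli wins 6–1.
Ana vs Dana: Ana wins 5–2.
Ana vs Ben: Ana wins 4–3.
Ana vs Eli: Ana wins 4–3.
Dana vs Ben: Dana wins 4–3.
Dana vs Eli: Eli wins 6–1.
Ben vs Eli: Ben wins 4–3.
Ana beats each rival — Fay (5–2), Dana (5–2), Ben (4–3), Eli (4–3) — so Ana is the Condorcet winner.

Ana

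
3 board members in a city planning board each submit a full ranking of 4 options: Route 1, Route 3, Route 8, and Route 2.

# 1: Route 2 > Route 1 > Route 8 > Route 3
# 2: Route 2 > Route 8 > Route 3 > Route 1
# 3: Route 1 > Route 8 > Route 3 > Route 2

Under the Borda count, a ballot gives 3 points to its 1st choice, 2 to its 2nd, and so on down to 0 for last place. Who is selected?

Borda scores:
  Route 1: 2 + 0 + 3 = 5
  Route 3: 0 + 1 + 1 = 2
  Route 8: 1 + 2 + 2 = 5
  Route 2: 3 + 3 + 0 = 6
Route 2 has the highest total.

Route 2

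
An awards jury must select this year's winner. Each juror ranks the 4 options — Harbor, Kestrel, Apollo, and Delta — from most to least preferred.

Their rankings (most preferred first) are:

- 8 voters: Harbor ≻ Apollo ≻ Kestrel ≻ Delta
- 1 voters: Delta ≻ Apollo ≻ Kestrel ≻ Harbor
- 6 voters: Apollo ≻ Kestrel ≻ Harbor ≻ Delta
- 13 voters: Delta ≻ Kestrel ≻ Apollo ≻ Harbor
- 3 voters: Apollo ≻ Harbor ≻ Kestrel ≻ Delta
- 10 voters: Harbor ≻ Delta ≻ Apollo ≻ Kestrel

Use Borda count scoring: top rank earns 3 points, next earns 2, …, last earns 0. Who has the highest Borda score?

Apollo

Borda scores:
  Harbor: 8·3 + 0 + 6·1 + 13·0 + 3·2 + 10·3 = 66
  Kestrel: 8·1 + 1 + 6·2 + 13·2 + 3·1 + 10·0 = 50
  Apollo: 8·2 + 2 + 6·3 + 13·1 + 3·3 + 10·1 = 68
  Delta: 8·0 + 3 + 6·0 + 13·3 + 3·0 + 10·2 = 62
Apollo has the highest total.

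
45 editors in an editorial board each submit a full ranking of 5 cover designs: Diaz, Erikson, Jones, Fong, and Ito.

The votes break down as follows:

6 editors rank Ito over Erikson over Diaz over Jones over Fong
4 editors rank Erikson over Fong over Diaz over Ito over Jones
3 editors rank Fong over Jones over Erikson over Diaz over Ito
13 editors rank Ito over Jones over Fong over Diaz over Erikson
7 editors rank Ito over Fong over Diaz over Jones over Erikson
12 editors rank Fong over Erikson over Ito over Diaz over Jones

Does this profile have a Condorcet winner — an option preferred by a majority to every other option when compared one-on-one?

Head-to-head results (45 voters total):
Diaz vs Erikson: Erikson wins 25–20.
Diaz vs Jones: Diaz wins 29–16.
Diaz vs Fong: Fong wins 39–6.
Diaz vs Ito: Ito wins 38–7.
Erikson vs Jones: Jones wins 23–22.
Erikson vs Fong: Fong wins 35–10.
Erikson vs Ito: Ito wins 26–19.
Jones vs Fong: Fong wins 26–19.
Jones vs Ito: Ito wins 42–3.
Fong vs Ito: Ito wins 26–19.
Ito beats each rival — Diaz (38–7), Erikson (26–19), Jones (42–3), Fong (26–19) — so Ito is the Condorcet winner.

Yes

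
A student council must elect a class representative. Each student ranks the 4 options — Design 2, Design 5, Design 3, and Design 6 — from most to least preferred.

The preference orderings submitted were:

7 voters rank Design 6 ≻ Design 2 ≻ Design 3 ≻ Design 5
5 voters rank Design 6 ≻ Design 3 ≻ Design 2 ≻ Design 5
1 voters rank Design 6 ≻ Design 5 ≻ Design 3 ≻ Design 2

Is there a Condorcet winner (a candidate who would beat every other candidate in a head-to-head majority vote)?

Head-to-head results (13 voters total):
Design 2 vs Design 5: Design 2 wins 12–1.
Design 2 vs Design 3: Design 2 wins 7–6.
Design 2 vs Design 6: Design 6 wins 13–0.
Design 5 vs Design 3: Design 3 wins 12–1.
Design 5 vs Design 6: Design 6 wins 13–0.
Design 3 vs Design 6: Design 6 wins 13–0.
Design 6 beats each rival — Design 2 (13–0), Design 5 (13–0), Design 3 (13–0) — so Design 6 is the Condorcet winner.

Yes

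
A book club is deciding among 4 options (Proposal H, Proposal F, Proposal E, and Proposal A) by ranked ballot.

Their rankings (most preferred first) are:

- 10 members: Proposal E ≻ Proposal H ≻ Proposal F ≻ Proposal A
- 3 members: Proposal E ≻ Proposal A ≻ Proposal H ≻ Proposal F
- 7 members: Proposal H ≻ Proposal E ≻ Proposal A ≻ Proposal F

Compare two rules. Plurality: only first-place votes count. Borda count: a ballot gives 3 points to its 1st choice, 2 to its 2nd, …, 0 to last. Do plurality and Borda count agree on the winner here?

Yes

Plurality first-place counts: Proposal H 7, Proposal F 0, Proposal E 13, Proposal A 0 → Proposal E.
Borda totals: Proposal H 44, Proposal F 10, Proposal E 53, Proposal A 13 → Proposal E.
The two rules agree on Proposal E.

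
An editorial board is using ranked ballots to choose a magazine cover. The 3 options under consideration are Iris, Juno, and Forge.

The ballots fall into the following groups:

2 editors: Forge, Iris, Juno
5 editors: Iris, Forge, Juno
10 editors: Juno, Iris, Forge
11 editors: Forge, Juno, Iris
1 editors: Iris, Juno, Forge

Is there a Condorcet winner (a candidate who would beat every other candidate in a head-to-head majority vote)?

Head-to-head results (29 voters total):
Iris vs Juno: Juno wins 21–8.
Iris vs Forge: Iris wins 16–13.
Juno vs Forge: Forge wins 18–11.
No candidate beats all others: Iris beats Forge beats Juno beats Iris, a majority cycle.

No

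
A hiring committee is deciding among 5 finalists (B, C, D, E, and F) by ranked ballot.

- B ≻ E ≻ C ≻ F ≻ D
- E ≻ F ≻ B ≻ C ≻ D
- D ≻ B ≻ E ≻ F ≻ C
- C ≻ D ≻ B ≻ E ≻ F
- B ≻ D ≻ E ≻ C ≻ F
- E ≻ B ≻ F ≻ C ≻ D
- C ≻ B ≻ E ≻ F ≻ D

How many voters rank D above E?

Ballots ranking D above E: 3.
Ballots ranking E above D: 4.
So 3 of 7 voters prefer D to E.

3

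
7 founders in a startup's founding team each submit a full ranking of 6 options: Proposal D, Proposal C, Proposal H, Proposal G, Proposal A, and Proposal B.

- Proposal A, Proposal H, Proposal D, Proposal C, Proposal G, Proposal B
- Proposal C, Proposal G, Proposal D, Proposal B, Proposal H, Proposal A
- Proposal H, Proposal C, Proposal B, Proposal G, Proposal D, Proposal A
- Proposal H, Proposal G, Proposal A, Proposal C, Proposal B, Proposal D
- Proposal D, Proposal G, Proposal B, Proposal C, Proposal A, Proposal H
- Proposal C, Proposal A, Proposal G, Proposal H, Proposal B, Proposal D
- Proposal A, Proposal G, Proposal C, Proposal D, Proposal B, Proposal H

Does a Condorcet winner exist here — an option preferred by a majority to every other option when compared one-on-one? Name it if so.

Head-to-head results (7 voters total):
Proposal D vs Proposal C: Proposal C wins 5–2.
Proposal D vs Proposal H: Proposal H wins 4–3.
Proposal D vs Proposal G: Proposal G wins 5–2.
Proposal D vs Proposal A: Proposal A wins 4–3.
Proposal D vs Proposal B: Proposal D wins 4–3.
Proposal C vs Proposal H: Proposal C wins 4–3.
Proposal C vs Proposal G: Proposal C wins 4–3.
Proposal C vs Proposal A: Proposal C wins 4–3.
Proposal C vs Proposal B: Proposal C wins 6–1.
Proposal H vs Proposal G: Proposal G wins 4–3.
Proposal H vs Proposal A: Proposal A wins 4–3.
Proposal H vs Proposal B: Proposal H wins 4–3.
Proposal G vs Proposal A: Proposal G wins 4–3.
Proposal G vs Proposal B: Proposal G wins 6–1.
Proposal A vs Proposal B: Proposal A wins 4–3.
Proposal C beats each rival — Proposal D (5–2), Proposal H (4–3), Proposal G (4–3), Proposal A (4–3), Proposal B (6–1) — so Proposal C is the Condorcet winner.

Proposal C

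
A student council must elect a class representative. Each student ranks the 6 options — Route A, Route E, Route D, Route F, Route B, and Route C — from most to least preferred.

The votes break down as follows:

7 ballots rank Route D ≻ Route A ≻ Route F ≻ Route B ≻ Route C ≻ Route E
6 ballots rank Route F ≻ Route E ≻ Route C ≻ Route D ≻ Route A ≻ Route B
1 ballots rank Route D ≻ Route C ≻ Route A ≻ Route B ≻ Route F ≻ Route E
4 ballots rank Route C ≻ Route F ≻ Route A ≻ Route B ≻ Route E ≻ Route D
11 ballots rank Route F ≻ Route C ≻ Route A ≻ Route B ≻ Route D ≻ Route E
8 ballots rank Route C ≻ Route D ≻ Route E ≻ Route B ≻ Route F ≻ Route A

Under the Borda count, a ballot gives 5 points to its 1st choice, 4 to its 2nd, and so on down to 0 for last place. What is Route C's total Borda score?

133

Borda scores:
  Route A: 7·4 + 6·1 + 3 + 4·3 + 11·3 + 8·0 = 82
  Route E: 7·0 + 6·4 + 0 + 4·1 + 11·0 + 8·3 = 52
  Route D: 7·5 + 6·2 + 5 + 4·0 + 11·1 + 8·4 = 95
  Route F: 7·3 + 6·5 + 1 + 4·4 + 11·5 + 8·1 = 131
  Route B: 7·2 + 6·0 + 2 + 4·2 + 11·2 + 8·2 = 62
  Route C: 7·1 + 6·3 + 4 + 4·5 + 11·4 + 8·5 = 133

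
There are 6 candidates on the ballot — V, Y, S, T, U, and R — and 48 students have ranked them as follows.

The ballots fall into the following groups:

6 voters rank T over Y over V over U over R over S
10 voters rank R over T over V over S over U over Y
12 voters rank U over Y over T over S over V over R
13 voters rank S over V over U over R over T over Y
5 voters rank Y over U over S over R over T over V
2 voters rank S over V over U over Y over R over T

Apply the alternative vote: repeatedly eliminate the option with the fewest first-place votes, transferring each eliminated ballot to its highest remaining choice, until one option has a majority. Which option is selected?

S

Round 1: S 15, U 12, R 10, T 6, Y 5, V 0. V has the fewest and is eliminated.
Round 2: S 15, U 12, R 10, T 6, Y 5. Y has the fewest and is eliminated.
Round 3: U 17, S 15, R 10, T 6. T has the fewest and is eliminated.
Round 4: U 23, S 15, R 10. R has the fewest and is eliminated.
Round 5: S 25, U 23. S has a majority.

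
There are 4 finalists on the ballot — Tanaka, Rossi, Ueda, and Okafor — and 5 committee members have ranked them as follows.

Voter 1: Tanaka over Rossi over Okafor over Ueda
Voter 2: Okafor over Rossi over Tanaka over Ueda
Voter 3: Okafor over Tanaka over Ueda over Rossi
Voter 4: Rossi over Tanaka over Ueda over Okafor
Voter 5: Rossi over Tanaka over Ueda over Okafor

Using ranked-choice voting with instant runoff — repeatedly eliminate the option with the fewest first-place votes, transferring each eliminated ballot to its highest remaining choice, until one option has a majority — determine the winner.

Rossi

Round 1: Rossi 2, Okafor 2, Tanaka 1, Ueda 0. Ueda has the fewest and is eliminated.
Round 2: Rossi 2, Okafor 2, Tanaka 1. Tanaka has the fewest and is eliminated.
Round 3: Rossi 3, Okafor 2. Rossi has a majority.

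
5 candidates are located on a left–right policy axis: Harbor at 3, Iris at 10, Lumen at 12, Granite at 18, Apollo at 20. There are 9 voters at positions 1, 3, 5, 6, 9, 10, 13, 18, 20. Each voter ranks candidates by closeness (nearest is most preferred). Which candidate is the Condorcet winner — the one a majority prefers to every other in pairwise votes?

With single-peaked preferences on a line, the Condorcet winner is the candidate closest to the median voter.
The median voter (position 9) is closest to Iris at 10.
Check: Iris vs Granite — voters closer to Iris: 7 of 9.

Iris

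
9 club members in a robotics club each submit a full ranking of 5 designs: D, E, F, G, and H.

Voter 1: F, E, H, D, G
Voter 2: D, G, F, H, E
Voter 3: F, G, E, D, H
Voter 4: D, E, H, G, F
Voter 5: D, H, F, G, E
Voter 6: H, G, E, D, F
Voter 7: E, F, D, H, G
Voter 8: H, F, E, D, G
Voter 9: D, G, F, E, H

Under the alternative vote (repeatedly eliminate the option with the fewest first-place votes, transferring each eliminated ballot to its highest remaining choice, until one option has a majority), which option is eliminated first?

G

Round 1: D 4, F 2, H 2, E 1, G 0. G has the fewest and is eliminated.
Round 2: D 4, F 2, H 2, E 1. E has the fewest and is eliminated.
Round 3: D 4, F 3, H 2. H has the fewest and is eliminated.
Round 4: D 5, F 4. D has a majority.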